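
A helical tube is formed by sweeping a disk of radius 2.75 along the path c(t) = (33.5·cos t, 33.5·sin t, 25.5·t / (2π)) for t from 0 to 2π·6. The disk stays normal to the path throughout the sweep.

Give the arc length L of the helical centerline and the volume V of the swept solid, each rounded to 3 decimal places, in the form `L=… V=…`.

L=1272.154 V=30224.216

2πR = 2π·33.5 = 210.486708
per-turn = √(210.486708² + 25.5²) = √(44304.6542 + 650.25) = √44954.9042 = 212.025716
L = 6 × 212.025716 = 1272.154295
V = π·2.75² × L = 23.758294 × 1272.154295 = 30224.216311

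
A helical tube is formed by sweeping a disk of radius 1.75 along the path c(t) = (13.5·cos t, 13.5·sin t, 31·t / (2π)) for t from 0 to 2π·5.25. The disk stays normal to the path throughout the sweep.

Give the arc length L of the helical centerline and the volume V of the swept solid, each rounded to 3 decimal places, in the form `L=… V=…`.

2πR = 2π·13.5 = 84.823002
per-turn = √(84.823002² + 31²) = √(7194.9416 + 961) = √8155.9416 = 90.310252
L = 5.25 × 90.310252 = 474.128823
V = π·1.75² × L = 9.621128 × 474.128823 = 4561.653856

L=474.129 V=4561.654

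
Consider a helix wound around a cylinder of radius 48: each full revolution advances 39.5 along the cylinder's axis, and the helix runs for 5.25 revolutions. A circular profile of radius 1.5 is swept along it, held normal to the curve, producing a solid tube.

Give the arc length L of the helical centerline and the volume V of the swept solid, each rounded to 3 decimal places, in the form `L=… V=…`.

2πR = 2π·48 = 301.592895
per-turn = √(301.592895² + 39.5²) = √(90958.2742 + 1560.25) = √92518.5242 = 304.168579
L = 5.25 × 304.168579 = 1596.885037
V = π·1.5² × L = 7.068583 × 1596.885037 = 11287.715179

L=1596.885 V=11287.715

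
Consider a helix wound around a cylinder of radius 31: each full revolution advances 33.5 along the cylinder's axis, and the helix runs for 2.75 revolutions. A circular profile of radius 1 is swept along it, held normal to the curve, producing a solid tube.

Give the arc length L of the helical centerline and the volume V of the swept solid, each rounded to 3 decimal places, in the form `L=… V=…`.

L=543.506 V=1707.475

2πR = 2π·31 = 194.778745
per-turn = √(194.778745² + 33.5²) = √(37938.7593 + 1122.25) = √39061.0093 = 197.638583
L = 2.75 × 197.638583 = 543.506102
V = π·1² × L = 3.141593 × 543.506102 = 1707.474777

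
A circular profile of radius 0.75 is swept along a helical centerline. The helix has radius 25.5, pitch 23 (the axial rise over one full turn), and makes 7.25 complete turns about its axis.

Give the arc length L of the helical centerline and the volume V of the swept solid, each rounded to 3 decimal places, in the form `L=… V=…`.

2πR = 2π·25.5 = 160.221225
per-turn = √(160.221225² + 23²) = √(25670.8410 + 529) = √26199.8410 = 161.863650
L = 7.25 × 161.863650 = 1173.511459
V = π·0.75² × L = 1.767146 × 1173.511459 = 2073.765926

L=1173.511 V=2073.766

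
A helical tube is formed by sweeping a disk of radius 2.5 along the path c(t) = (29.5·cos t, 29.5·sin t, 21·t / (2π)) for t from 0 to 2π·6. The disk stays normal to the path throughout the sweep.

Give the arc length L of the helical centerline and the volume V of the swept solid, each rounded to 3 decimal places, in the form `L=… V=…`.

2πR = 2π·29.5 = 185.353967
per-turn = √(185.353967² + 21²) = √(34356.0929 + 441) = √34797.0929 = 186.539789
L = 6 × 186.539789 = 1119.238735
V = π·2.5² × L = 19.634954 × 1119.238735 = 21976.201165

L=1119.239 V=21976.201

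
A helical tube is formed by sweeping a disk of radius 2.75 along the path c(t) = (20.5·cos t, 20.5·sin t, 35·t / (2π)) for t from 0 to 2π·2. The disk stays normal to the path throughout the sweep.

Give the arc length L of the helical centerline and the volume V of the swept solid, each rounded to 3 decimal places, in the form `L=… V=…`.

2πR = 2π·20.5 = 128.805299
per-turn = √(128.805299² + 35²) = √(16590.8050 + 1225) = √17815.8050 = 133.475859
L = 2 × 133.475859 = 266.951718
V = π·2.75² × L = 23.758294 × 266.951718 = 6342.317529

L=266.952 V=6342.318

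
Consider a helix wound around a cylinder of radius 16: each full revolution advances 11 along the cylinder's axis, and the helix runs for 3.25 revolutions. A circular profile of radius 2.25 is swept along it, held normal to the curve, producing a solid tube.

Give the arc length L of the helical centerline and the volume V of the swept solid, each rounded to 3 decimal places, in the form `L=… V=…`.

2πR = 2π·16 = 100.530965
per-turn = √(100.530965² + 11²) = √(10106.4749 + 121) = √10227.4749 = 101.130979
L = 3.25 × 101.130979 = 328.675682
V = π·2.25² × L = 15.904313 × 328.675682 = 5227.360853

L=328.676 V=5227.361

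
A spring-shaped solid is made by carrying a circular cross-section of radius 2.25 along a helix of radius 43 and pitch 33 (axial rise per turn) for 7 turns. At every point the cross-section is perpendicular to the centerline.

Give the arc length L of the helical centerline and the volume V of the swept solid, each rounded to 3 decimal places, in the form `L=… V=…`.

2πR = 2π·43 = 270.176968
per-turn = √(270.176968² + 33²) = √(72995.5942 + 1089) = √74084.5942 = 272.184853
L = 7 × 272.184853 = 1905.293970
V = π·2.25² × L = 15.904313 × 1905.293970 = 30302.391297

L=1905.294 V=30302.391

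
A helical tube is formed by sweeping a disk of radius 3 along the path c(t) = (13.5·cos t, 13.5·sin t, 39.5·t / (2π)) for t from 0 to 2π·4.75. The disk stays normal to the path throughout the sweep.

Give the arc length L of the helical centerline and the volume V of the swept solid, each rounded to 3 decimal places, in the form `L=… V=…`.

2πR = 2π·13.5 = 84.823002
per-turn = √(84.823002² + 39.5²) = √(7194.9416 + 1560.25) = √8755.1916 = 93.569181
L = 4.75 × 93.569181 = 444.453609
V = π·3² × L = 28.274334 × 444.453609 = 12566.629740

L=444.454 V=12566.630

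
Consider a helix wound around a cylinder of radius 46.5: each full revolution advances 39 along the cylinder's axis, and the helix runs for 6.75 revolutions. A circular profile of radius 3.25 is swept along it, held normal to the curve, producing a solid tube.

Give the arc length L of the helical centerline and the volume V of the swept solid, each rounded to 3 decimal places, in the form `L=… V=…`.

2πR = 2π·46.5 = 292.168117
per-turn = √(292.168117² + 39²) = √(85362.2085 + 1521) = √86883.2085 = 294.759577
L = 6.75 × 294.759577 = 1989.627147
V = π·3.25² × L = 33.183072 × 1989.627147 = 66021.941688

L=1989.627 V=66021.942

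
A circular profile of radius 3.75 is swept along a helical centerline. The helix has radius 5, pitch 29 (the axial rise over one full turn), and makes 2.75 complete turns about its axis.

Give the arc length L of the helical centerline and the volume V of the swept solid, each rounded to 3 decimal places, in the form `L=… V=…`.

L=117.575 V=5194.318

2πR = 2π·5 = 31.415927
per-turn = √(31.415927² + 29²) = √(986.9604 + 841) = √1827.9604 = 42.754654
L = 2.75 × 42.754654 = 117.575299
V = π·3.75² × L = 44.178647 × 117.575299 = 5194.317574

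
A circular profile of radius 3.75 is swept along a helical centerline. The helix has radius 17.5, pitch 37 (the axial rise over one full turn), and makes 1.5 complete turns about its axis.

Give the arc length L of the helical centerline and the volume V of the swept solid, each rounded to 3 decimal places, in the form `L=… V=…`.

2πR = 2π·17.5 = 109.955743
per-turn = √(109.955743² + 37²) = √(12090.2654 + 1369) = √13459.2654 = 116.014074
L = 1.5 × 116.014074 = 174.021111
V = π·3.75² × L = 44.178647 × 174.021111 = 7688.017187

L=174.021 V=7688.017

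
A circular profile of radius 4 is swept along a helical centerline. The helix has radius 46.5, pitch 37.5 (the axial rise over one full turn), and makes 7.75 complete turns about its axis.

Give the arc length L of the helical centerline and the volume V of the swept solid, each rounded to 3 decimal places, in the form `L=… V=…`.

2πR = 2π·46.5 = 292.168117
per-turn = √(292.168117² + 37.5²) = √(85362.2085 + 1406.25) = √86768.4585 = 294.564863
L = 7.75 × 294.564863 = 2282.877688
V = π·4² × L = 50.265482 × 2282.877688 = 114749.948359

L=2282.878 V=114749.948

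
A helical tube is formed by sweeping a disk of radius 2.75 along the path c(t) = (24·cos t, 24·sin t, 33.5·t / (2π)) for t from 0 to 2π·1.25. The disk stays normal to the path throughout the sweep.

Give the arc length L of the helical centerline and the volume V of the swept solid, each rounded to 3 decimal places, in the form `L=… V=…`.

2πR = 2π·24 = 150.796447
per-turn = √(150.796447² + 33.5²) = √(22739.5685 + 1122.25) = √23861.8185 = 154.472711
L = 1.25 × 154.472711 = 193.090889
V = π·2.75² × L = 23.758294 × 193.090889 = 4587.510198

L=193.091 V=4587.510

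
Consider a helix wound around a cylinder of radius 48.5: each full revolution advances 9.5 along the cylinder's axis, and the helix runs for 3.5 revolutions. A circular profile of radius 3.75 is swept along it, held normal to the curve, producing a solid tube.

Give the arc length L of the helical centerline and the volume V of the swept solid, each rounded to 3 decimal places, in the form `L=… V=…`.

L=1067.089 V=47142.542

2πR = 2π·48.5 = 304.734487
per-turn = √(304.734487² + 9.5²) = √(92863.1078 + 90.25) = √92953.3578 = 304.882531
L = 3.5 × 304.882531 = 1067.088859
V = π·3.75² × L = 44.178647 × 1067.088859 = 47142.541693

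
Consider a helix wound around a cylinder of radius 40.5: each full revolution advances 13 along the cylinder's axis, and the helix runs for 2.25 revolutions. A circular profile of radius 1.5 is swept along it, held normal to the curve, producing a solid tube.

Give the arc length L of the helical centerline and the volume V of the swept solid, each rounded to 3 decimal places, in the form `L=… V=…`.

L=573.302 V=4052.432

2πR = 2π·40.5 = 254.469005
per-turn = √(254.469005² + 13²) = √(64754.4745 + 169) = √64923.4745 = 254.800853
L = 2.25 × 254.800853 = 573.301918
V = π·1.5² × L = 7.068583 × 573.301918 = 4052.432463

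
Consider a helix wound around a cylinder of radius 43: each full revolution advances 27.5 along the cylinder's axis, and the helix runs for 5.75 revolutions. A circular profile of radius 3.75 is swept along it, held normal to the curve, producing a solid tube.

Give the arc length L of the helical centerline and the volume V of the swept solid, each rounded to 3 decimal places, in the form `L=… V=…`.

L=1561.544 V=68986.910

2πR = 2π·43 = 270.176968
per-turn = √(270.176968² + 27.5²) = √(72995.5942 + 756.25) = √73751.8442 = 271.572908
L = 5.75 × 271.572908 = 1561.544219
V = π·3.75² × L = 44.178647 × 1561.544219 = 68986.910334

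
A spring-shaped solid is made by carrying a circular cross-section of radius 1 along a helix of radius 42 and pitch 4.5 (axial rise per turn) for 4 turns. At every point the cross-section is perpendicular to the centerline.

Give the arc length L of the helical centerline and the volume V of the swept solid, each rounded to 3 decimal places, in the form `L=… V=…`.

2πR = 2π·42 = 263.893783
per-turn = √(263.893783² + 4.5²) = √(69639.9287 + 20.25) = √69660.1787 = 263.932148
L = 4 × 263.932148 = 1055.728591
V = π·1² × L = 3.141593 × 1055.728591 = 3316.669187

L=1055.729 V=3316.669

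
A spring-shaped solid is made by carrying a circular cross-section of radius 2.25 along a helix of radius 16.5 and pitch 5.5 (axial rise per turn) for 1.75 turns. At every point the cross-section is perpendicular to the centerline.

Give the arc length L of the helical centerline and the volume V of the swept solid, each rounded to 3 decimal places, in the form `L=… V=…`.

2πR = 2π·16.5 = 103.672558
per-turn = √(103.672558² + 5.5²) = √(10747.9992 + 30.25) = √10778.2492 = 103.818347
L = 1.75 × 103.818347 = 181.682107
V = π·2.25² × L = 15.904313 × 181.682107 = 2889.529068

L=181.682 V=2889.529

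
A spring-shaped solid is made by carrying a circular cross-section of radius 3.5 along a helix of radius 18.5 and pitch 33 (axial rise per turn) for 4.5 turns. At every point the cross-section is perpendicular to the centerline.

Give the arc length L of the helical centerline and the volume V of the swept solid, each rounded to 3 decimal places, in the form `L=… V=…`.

2πR = 2π·18.5 = 116.238928
per-turn = √(116.238928² + 33²) = √(13511.4884 + 1089) = √14600.4884 = 120.832481
L = 4.5 × 120.832481 = 543.746164
V = π·3.5² × L = 38.484510 × 543.746164 = 20925.804680

L=543.746 V=20925.805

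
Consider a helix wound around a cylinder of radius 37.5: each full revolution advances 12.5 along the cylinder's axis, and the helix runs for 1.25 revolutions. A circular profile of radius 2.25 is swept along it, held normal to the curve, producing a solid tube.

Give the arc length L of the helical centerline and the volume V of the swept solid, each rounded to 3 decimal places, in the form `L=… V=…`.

2πR = 2π·37.5 = 235.619449
per-turn = √(235.619449² + 12.5²) = √(55516.5248 + 156.25) = √55672.7748 = 235.950789
L = 1.25 × 235.950789 = 294.938486
V = π·2.25² × L = 15.904313 × 294.938486 = 4690.793942

L=294.938 V=4690.794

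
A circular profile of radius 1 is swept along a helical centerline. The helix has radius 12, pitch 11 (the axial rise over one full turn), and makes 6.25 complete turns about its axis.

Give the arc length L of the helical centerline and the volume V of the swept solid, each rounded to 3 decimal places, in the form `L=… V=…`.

2πR = 2π·12 = 75.398224
per-turn = √(75.398224² + 11²) = √(5684.8921 + 121) = √5805.8921 = 76.196405
L = 6.25 × 76.196405 = 476.227531
V = π·1² × L = 3.141593 × 476.227531 = 1496.112914

L=476.228 V=1496.113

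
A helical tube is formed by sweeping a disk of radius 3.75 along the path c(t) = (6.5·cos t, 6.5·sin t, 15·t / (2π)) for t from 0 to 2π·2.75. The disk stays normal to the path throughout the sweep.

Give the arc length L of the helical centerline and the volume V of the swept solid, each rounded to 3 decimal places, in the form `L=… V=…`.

L=119.648 V=5285.866

2πR = 2π·6.5 = 40.840704
per-turn = √(40.840704² + 15²) = √(1667.9631 + 225) = √1892.9631 = 43.508196
L = 2.75 × 43.508196 = 119.647540
V = π·3.75² × L = 44.178647 × 119.647540 = 5285.866387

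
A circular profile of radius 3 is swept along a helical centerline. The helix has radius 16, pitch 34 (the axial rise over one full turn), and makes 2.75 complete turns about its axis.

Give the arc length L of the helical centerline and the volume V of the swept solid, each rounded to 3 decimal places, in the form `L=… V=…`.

L=291.843 V=8251.673

2πR = 2π·16 = 100.530965
per-turn = √(100.530965² + 34²) = √(10106.4749 + 1156) = √11262.4749 = 106.124808
L = 2.75 × 106.124808 = 291.843222
V = π·3² × L = 28.274334 × 291.843222 = 8251.672712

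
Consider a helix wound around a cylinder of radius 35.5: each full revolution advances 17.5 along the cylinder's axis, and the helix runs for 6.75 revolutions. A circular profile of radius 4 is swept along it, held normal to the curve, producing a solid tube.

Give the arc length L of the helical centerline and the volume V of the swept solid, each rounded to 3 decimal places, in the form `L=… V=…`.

2πR = 2π·35.5 = 223.053078
per-turn = √(223.053078² + 17.5²) = √(49752.6758 + 306.25) = √50058.9258 = 223.738521
L = 6.75 × 223.738521 = 1510.235017
V = π·4² × L = 50.265482 × 1510.235017 = 75912.691746

L=1510.235 V=75912.692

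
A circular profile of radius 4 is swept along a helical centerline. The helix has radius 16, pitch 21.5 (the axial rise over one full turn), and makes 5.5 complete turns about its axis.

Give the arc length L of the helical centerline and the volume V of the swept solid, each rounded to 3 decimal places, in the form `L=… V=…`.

L=565.424 V=28421.294

2πR = 2π·16 = 100.530965
per-turn = √(100.530965² + 21.5²) = √(10106.4749 + 462.25) = √10568.7249 = 102.804304
L = 5.5 × 102.804304 = 565.423672
V = π·4² × L = 50.265482 × 565.423672 = 28421.293647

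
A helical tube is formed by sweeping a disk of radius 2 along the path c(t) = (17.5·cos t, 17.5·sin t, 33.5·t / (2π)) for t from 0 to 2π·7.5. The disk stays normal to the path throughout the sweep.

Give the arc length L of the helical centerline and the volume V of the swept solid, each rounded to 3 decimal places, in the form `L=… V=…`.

L=862.093 V=10833.378

2πR = 2π·17.5 = 109.955743
per-turn = √(109.955743² + 33.5²) = √(12090.2654 + 1122.25) = √13212.5154 = 114.945706
L = 7.5 × 114.945706 = 862.092797
V = π·2² × L = 12.566371 × 862.092797 = 10833.377592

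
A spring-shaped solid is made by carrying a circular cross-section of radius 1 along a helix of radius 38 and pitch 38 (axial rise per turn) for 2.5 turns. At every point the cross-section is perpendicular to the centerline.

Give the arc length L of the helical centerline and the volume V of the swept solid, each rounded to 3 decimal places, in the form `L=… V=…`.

L=604.415 V=1898.826

2πR = 2π·38 = 238.761042
per-turn = √(238.761042² + 38²) = √(57006.8350 + 1444) = √58450.8350 = 241.766075
L = 2.5 × 241.766075 = 604.415187
V = π·1² × L = 3.141593 × 604.415187 = 1898.826313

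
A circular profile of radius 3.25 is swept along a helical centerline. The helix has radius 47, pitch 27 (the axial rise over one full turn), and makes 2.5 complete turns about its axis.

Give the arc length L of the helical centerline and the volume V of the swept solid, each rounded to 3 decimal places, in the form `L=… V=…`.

2πR = 2π·47 = 295.309709
per-turn = √(295.309709² + 27²) = √(87207.8245 + 729) = √87936.8245 = 296.541438
L = 2.5 × 296.541438 = 741.353595
V = π·3.25² × L = 33.183072 × 741.353595 = 24600.390025

L=741.354 V=24600.390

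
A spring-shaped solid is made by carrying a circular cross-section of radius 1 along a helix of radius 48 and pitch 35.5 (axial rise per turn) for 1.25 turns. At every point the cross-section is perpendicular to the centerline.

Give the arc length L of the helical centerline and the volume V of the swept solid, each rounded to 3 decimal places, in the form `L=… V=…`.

2πR = 2π·48 = 301.592895
per-turn = √(301.592895² + 35.5²) = √(90958.2742 + 1260.25) = √92218.5242 = 303.675031
L = 1.25 × 303.675031 = 379.593788
V = π·1² × L = 3.141593 × 379.593788 = 1192.529056

L=379.594 V=1192.529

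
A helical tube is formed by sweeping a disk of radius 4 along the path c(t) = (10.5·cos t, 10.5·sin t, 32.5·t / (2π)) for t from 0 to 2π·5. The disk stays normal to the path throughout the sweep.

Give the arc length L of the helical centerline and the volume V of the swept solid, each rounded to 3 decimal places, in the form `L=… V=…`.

2πR = 2π·10.5 = 65.973446
per-turn = √(65.973446² + 32.5²) = √(4352.4955 + 1056.25) = √5408.7455 = 73.544174
L = 5 × 73.544174 = 367.720870
V = π·4² × L = 50.265482 × 367.720870 = 18483.666960

L=367.721 V=18483.667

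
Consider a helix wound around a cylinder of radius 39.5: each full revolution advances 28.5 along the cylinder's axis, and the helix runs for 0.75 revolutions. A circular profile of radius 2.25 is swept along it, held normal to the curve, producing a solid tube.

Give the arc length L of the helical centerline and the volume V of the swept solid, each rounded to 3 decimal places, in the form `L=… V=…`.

2πR = 2π·39.5 = 248.185820
per-turn = √(248.185820² + 28.5²) = √(61596.2011 + 812.25) = √62408.4511 = 249.816835
L = 0.75 × 249.816835 = 187.362626
V = π·2.25² × L = 15.904313 × 187.362626 = 2979.873817

L=187.363 V=2979.874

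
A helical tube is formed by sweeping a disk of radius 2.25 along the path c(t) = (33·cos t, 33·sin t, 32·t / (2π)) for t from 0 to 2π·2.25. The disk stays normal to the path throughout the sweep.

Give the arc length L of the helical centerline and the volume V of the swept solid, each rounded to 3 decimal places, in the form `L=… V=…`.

2πR = 2π·33 = 207.345115
per-turn = √(207.345115² + 32²) = √(42991.9968 + 1024) = √44015.9968 = 209.799897
L = 2.25 × 209.799897 = 472.049768
V = π·2.25² × L = 15.904313 × 472.049768 = 7507.627175

L=472.050 V=7507.627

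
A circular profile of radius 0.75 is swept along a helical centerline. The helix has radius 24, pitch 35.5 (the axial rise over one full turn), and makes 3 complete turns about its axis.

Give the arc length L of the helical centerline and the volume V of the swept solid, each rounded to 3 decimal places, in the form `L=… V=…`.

L=464.756 V=821.292

2πR = 2π·24 = 150.796447
per-turn = √(150.796447² + 35.5²) = √(22739.5685 + 1260.25) = √23999.8185 = 154.918748
L = 3 × 154.918748 = 464.756245
V = π·0.75² × L = 1.767146 × 464.756245 = 821.292077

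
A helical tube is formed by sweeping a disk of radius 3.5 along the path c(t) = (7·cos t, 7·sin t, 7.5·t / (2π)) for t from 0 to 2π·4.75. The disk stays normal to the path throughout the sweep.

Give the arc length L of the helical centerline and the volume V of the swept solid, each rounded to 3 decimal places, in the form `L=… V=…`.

L=211.932 V=8156.083

2πR = 2π·7 = 43.982297
per-turn = √(43.982297² + 7.5²) = √(1934.4425 + 56.25) = √1990.6925 = 44.617177
L = 4.75 × 44.617177 = 211.931590
V = π·3.5² × L = 38.484510 × 211.931590 = 8156.083382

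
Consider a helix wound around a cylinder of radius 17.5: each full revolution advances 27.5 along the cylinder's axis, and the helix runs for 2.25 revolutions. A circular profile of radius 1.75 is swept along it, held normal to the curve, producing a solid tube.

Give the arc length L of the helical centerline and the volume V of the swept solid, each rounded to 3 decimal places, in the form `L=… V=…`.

L=255.021 V=2453.585

2πR = 2π·17.5 = 109.955743
per-turn = √(109.955743² + 27.5²) = √(12090.2654 + 756.25) = √12846.5154 = 113.342469
L = 2.25 × 113.342469 = 255.020556
V = π·1.75² × L = 9.621128 × 255.020556 = 2453.585288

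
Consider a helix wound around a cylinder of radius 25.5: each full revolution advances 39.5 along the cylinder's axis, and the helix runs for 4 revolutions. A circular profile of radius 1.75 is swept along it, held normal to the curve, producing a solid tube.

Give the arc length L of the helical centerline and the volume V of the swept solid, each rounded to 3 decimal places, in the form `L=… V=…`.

L=660.074 V=6350.654

2πR = 2π·25.5 = 160.221225
per-turn = √(160.221225² + 39.5²) = √(25670.8410 + 1560.25) = √27231.0910 = 165.018457
L = 4 × 165.018457 = 660.073827
V = π·1.75² × L = 9.621128 × 660.073827 = 6350.654448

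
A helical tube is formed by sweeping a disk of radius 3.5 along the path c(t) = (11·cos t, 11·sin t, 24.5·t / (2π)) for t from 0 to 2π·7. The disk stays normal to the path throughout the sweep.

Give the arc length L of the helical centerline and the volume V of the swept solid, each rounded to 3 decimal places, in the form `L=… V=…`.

L=513.303 V=19754.208

2πR = 2π·11 = 69.115038
per-turn = √(69.115038² + 24.5²) = √(4776.8885 + 600.25) = √5377.1385 = 73.328975
L = 7 × 73.328975 = 513.302823
V = π·3.5² × L = 38.484510 × 513.302823 = 19754.207623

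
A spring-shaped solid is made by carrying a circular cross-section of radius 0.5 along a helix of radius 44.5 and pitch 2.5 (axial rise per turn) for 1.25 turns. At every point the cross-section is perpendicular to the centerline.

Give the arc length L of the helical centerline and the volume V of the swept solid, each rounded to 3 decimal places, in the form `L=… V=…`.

2πR = 2π·44.5 = 279.601746
per-turn = √(279.601746² + 2.5²) = √(78177.1365 + 6.25) = √78183.3865 = 279.612923
L = 1.25 × 279.612923 = 349.516153
V = π·0.5² × L = 0.785398 × 349.516153 = 274.509345

L=349.516 V=274.509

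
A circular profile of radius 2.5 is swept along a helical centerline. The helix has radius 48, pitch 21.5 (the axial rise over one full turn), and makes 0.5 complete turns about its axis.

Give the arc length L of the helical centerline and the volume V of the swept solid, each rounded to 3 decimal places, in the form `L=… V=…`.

L=151.179 V=2968.395

2πR = 2π·48 = 301.592895
per-turn = √(301.592895² + 21.5²) = √(90958.2742 + 462.25) = √91420.5242 = 302.358271
L = 0.5 × 302.358271 = 151.179136
V = π·2.5² × L = 19.634954 × 151.179136 = 2968.395386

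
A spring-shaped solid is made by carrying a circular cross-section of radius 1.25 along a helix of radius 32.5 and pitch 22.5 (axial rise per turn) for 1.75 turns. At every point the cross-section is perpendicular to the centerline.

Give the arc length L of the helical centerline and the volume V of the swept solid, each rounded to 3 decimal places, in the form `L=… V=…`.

2πR = 2π·32.5 = 204.203522
per-turn = √(204.203522² + 22.5²) = √(41699.0786 + 506.25) = √42205.3286 = 205.439355
L = 1.75 × 205.439355 = 359.518871
V = π·1.25² × L = 4.908739 × 359.518871 = 1764.784133

L=359.519 V=1764.784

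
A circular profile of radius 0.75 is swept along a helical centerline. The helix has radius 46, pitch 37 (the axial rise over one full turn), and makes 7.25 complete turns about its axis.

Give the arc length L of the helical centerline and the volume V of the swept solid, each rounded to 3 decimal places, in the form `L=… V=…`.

L=2112.543 V=3733.171

2πR = 2π·46 = 289.026524
per-turn = √(289.026524² + 37²) = √(83536.3317 + 1369) = √84905.3317 = 291.385195
L = 7.25 × 291.385195 = 2112.542661
V = π·0.75² × L = 1.767146 × 2112.542661 = 3733.171034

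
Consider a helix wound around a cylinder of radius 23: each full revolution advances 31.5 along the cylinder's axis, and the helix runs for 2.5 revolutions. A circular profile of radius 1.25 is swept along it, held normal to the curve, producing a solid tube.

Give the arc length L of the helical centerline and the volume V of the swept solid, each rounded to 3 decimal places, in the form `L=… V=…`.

2πR = 2π·23 = 144.513262
per-turn = √(144.513262² + 31.5²) = √(20884.0829 + 992.25) = √21876.3329 = 147.906501
L = 2.5 × 147.906501 = 369.766251
V = π·1.25² × L = 4.908739 × 369.766251 = 1815.085842

L=369.766 V=1815.086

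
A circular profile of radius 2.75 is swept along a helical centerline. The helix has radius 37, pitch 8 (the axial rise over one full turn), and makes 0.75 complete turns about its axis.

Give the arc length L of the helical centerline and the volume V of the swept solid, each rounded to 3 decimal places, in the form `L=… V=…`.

2πR = 2π·37 = 232.477856
per-turn = √(232.477856² + 8²) = √(54045.9537 + 64) = √54109.9537 = 232.615463
L = 0.75 × 232.615463 = 174.461597
V = π·2.75² × L = 23.758294 × 174.461597 = 4144.909999

L=174.462 V=4144.910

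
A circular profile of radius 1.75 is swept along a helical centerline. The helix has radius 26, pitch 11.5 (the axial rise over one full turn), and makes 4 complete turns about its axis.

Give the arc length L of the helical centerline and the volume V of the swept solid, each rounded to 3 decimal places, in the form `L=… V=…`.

2πR = 2π·26 = 163.362818
per-turn = √(163.362818² + 11.5²) = √(26687.4103 + 132.25) = √26819.6603 = 163.767092
L = 4 × 163.767092 = 655.068367
V = π·1.75² × L = 9.621128 × 655.068367 = 6302.496277

L=655.068 V=6302.496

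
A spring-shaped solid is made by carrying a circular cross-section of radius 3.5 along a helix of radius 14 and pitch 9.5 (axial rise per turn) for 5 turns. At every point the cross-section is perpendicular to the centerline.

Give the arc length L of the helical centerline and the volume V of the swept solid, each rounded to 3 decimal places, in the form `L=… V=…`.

2πR = 2π·14 = 87.964594
per-turn = √(87.964594² + 9.5²) = √(7737.7699 + 90.25) = √7828.0199 = 88.476098
L = 5 × 88.476098 = 442.380488
V = π·3.5² × L = 38.484510 × 442.380488 = 17024.796321

L=442.380 V=17024.796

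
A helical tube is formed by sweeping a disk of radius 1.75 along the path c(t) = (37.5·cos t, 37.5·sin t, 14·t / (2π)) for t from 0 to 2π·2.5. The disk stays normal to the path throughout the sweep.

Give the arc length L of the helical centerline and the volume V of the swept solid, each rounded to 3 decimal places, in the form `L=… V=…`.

2πR = 2π·37.5 = 235.619449
per-turn = √(235.619449² + 14²) = √(55516.5248 + 196) = √55712.5248 = 236.035007
L = 2.5 × 236.035007 = 590.087519
V = π·1.75² × L = 9.621128 × 590.087519 = 5677.307255

L=590.088 V=5677.307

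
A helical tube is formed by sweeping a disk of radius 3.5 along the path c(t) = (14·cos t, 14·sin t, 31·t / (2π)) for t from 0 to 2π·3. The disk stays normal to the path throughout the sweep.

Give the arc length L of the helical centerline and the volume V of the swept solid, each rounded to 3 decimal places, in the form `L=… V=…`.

2πR = 2π·14 = 87.964594
per-turn = √(87.964594² + 31²) = √(7737.7699 + 961) = √8698.7699 = 93.267196
L = 3 × 93.267196 = 279.801588
V = π·3.5² × L = 38.484510 × 279.801588 = 10768.027014

L=279.802 V=10768.027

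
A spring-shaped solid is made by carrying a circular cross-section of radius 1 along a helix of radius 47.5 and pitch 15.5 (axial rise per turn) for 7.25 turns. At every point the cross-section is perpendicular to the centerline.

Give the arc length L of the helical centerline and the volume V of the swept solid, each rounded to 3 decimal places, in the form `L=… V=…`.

2πR = 2π·47.5 = 298.451302
per-turn = √(298.451302² + 15.5²) = √(89073.1797 + 240.25) = √89313.4297 = 298.853526
L = 7.25 × 298.853526 = 2166.688060
V = π·1² × L = 3.141593 × 2166.688060 = 6806.851292

L=2166.688 V=6806.851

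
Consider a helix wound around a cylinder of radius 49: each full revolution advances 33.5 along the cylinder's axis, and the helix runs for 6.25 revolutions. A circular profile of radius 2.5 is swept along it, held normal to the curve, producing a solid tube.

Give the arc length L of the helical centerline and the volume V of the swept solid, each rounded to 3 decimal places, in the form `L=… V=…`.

L=1935.583 V=38005.084

2πR = 2π·49 = 307.876080
per-turn = √(307.876080² + 33.5²) = √(94787.6807 + 1122.25) = √95909.9307 = 309.693285
L = 6.25 × 309.693285 = 1935.583030
V = π·2.5² × L = 19.634954 × 1935.583030 = 38005.083925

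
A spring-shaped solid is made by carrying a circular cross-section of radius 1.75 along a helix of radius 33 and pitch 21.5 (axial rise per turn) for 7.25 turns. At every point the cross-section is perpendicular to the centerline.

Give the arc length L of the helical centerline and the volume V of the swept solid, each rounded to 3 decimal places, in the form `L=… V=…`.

2πR = 2π·33 = 207.345115
per-turn = √(207.345115² + 21.5²) = √(42991.9968 + 462.25) = √43454.2468 = 208.456822
L = 7.25 × 208.456822 = 1511.311962
V = π·1.75² × L = 9.621128 × 1511.311962 = 14540.525079

L=1511.312 V=14540.525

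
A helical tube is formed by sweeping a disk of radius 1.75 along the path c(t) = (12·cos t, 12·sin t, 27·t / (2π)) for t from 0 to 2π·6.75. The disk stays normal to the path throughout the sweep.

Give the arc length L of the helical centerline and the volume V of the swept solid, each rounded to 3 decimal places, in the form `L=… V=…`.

L=540.586 V=5201.044

2πR = 2π·12 = 75.398224
per-turn = √(75.398224² + 27²) = √(5684.8921 + 729) = √6413.8921 = 80.086779
L = 6.75 × 80.086779 = 540.585757
V = π·1.75² × L = 9.621128 × 540.585757 = 5201.044491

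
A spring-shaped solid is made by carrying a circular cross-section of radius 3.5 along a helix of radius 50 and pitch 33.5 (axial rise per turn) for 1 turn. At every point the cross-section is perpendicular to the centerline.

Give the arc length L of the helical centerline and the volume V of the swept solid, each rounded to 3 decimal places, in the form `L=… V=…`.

L=315.940 V=12158.809

2πR = 2π·50 = 314.159265
per-turn = √(314.159265² + 33.5²) = √(98696.0440 + 1122.25) = √99818.2940 = 315.940333
L = 1 × 315.940333 = 315.940333
V = π·3.5² × L = 38.484510 × 315.940333 = 12158.808906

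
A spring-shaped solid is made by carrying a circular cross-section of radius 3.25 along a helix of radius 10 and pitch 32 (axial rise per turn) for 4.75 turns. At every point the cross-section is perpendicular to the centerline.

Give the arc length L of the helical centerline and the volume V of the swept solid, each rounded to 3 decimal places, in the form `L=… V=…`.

2πR = 2π·10 = 62.831853
per-turn = √(62.831853² + 32²) = √(3947.8418 + 1024) = √4971.8418 = 70.511288
L = 4.75 × 70.511288 = 334.928619
V = π·3.25² × L = 33.183072 × 334.928619 = 11113.960609

L=334.929 V=11113.961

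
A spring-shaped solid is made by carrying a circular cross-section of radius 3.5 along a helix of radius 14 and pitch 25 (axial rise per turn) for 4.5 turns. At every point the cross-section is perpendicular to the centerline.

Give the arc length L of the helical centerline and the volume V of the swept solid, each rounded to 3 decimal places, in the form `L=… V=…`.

2πR = 2π·14 = 87.964594
per-turn = √(87.964594² + 25²) = √(7737.7699 + 625) = √8362.7699 = 91.448181
L = 4.5 × 91.448181 = 411.516816
V = π·3.5² × L = 38.484510 × 411.516816 = 15837.023005

L=411.517 V=15837.023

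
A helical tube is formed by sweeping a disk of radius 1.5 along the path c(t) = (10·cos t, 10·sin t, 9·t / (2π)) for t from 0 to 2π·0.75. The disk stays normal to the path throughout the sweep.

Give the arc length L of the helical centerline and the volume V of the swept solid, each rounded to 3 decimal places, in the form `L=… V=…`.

2πR = 2π·10 = 62.831853
per-turn = √(62.831853² + 9²) = √(3947.8418 + 81) = √4028.8418 = 63.473158
L = 0.75 × 63.473158 = 47.604868
V = π·1.5² × L = 7.068583 × 47.604868 = 336.498986

L=47.605 V=336.499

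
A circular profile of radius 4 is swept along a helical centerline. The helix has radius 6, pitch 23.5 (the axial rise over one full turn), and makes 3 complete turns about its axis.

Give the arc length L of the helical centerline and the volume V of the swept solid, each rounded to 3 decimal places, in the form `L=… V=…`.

2πR = 2π·6 = 37.699112
per-turn = √(37.699112² + 23.5²) = √(1421.2230 + 552.25) = √1973.4730 = 44.423789
L = 3 × 44.423789 = 133.271367
V = π·4² × L = 50.265482 × 133.271367 = 6698.949568

L=133.271 V=6698.950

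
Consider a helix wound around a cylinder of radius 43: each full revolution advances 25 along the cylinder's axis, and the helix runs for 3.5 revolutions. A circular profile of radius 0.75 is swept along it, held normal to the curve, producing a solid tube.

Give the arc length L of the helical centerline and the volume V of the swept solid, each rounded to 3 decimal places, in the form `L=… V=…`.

L=949.659 V=1678.186

2πR = 2π·43 = 270.176968
per-turn = √(270.176968² + 25²) = √(72995.5942 + 625) = √73620.5942 = 271.331152
L = 3.5 × 271.331152 = 949.659033
V = π·0.75² × L = 1.767146 × 949.659033 = 1678.186035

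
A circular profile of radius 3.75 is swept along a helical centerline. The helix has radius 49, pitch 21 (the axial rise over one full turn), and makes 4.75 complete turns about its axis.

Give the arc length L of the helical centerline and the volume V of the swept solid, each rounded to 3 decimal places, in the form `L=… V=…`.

2πR = 2π·49 = 307.876080
per-turn = √(307.876080² + 21²) = √(94787.6807 + 441) = √95228.6807 = 308.591446
L = 4.75 × 308.591446 = 1465.809369
V = π·3.75² × L = 44.178647 × 1465.809369 = 64757.474250

L=1465.809 V=64757.474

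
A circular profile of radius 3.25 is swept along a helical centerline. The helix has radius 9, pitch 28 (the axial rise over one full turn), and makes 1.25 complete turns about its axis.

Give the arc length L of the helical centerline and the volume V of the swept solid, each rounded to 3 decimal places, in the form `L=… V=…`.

L=78.876 V=2617.361

2πR = 2π·9 = 56.548668
per-turn = √(56.548668² + 28²) = √(3197.7518 + 784) = √3981.7518 = 63.101124
L = 1.25 × 63.101124 = 78.876405
V = π·3.25² × L = 33.183072 × 78.876405 = 2617.361450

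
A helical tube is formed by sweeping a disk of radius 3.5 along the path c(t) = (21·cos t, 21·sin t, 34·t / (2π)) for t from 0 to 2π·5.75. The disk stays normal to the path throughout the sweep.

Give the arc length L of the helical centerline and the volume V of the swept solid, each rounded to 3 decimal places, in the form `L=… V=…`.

2πR = 2π·21 = 131.946891
per-turn = √(131.946891² + 34²) = √(17409.9822 + 1156) = √18565.9822 = 136.257044
L = 5.75 × 136.257044 = 783.478006
V = π·3.5² × L = 38.484510 × 783.478006 = 30151.767147

L=783.478 V=30151.767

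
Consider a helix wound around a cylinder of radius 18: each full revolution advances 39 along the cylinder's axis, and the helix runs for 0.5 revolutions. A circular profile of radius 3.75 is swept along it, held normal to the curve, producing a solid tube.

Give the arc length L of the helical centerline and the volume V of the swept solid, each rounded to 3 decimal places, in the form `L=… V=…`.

2πR = 2π·18 = 113.097336
per-turn = √(113.097336² + 39²) = √(12791.0073 + 1521) = √14312.0073 = 119.632802
L = 0.5 × 119.632802 = 59.816401
V = π·3.75² × L = 44.178647 × 59.816401 = 2642.607645

L=59.816 V=2642.608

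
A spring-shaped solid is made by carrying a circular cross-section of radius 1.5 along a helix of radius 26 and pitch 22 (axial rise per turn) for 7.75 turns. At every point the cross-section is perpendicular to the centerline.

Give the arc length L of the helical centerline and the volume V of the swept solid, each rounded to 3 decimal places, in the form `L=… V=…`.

2πR = 2π·26 = 163.362818
per-turn = √(163.362818² + 22²) = √(26687.4103 + 484) = √27171.4103 = 164.837527
L = 7.75 × 164.837527 = 1277.490834
V = π·1.5² × L = 7.068583 × 1277.490834 = 9030.050594

L=1277.491 V=9030.051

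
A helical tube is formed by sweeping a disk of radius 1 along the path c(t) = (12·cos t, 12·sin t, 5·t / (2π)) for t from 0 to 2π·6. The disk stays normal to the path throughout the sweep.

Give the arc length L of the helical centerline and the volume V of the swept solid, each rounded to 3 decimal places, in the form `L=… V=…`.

L=453.383 V=1424.345

2πR = 2π·12 = 75.398224
per-turn = √(75.398224² + 5²) = √(5684.8921 + 25) = √5709.8921 = 75.563828
L = 6 × 75.563828 = 453.382969
V = π·1² × L = 3.141593 × 453.382969 = 1424.344606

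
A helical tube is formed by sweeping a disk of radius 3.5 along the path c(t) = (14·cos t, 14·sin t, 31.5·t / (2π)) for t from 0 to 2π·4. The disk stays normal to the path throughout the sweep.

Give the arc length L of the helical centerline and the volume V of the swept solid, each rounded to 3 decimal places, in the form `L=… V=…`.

L=373.738 V=14383.135

2πR = 2π·14 = 87.964594
per-turn = √(87.964594² + 31.5²) = √(7737.7699 + 992.25) = √8730.0199 = 93.434575
L = 4 × 93.434575 = 373.738301
V = π·3.5² × L = 38.484510 × 373.738301 = 14383.135383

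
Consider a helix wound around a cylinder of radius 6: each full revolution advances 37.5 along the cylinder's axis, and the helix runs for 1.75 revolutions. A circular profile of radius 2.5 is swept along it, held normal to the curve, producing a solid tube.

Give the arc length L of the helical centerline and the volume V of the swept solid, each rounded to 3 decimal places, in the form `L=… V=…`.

2πR = 2π·6 = 37.699112
per-turn = √(37.699112² + 37.5²) = √(1421.2230 + 1406.25) = √2827.4730 = 53.173988
L = 1.75 × 53.173988 = 93.054480
V = π·2.5² × L = 19.634954 × 93.054480 = 1827.120434

L=93.054 V=1827.120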